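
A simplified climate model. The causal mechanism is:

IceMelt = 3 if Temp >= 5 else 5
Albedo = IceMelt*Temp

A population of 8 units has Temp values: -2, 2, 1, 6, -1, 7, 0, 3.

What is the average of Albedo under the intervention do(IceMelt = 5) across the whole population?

10

Under do(IceMelt=5), IceMelt's equation is replaced by IceMelt=5 for every unit. Per-unit Albedo: -10, 10, 5, 30, -5, 35, 0, 15. Mean = 10.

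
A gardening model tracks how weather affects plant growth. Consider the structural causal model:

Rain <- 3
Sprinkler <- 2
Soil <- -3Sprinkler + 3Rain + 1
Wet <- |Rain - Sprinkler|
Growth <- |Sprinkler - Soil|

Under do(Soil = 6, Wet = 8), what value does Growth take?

4

Setting Soil = 6, Wet = 8 by intervention discards those variables' equations.
Growth = |Sprinkler - Soil|  [with Sprinkler=2, Soil=6]  = 4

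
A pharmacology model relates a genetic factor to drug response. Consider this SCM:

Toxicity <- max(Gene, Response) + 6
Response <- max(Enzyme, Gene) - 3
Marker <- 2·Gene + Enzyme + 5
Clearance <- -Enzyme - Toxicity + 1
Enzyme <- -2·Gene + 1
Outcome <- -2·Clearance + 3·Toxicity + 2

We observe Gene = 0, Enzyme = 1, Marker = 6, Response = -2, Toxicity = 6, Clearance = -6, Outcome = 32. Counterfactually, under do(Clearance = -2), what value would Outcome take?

24

Intervening sets Clearance = -2 and removes its equation (Clearance <- -Enzyme - Toxicity + 1).
Enzyme = -2·Gene + 1  [with Gene=0]  = 1
Response = max(Enzyme, Gene) - 3  [with Enzyme=1, Gene=0]  = -2
Toxicity = max(Gene, Response) + 6  [with Gene=0, Response=-2]  = 6
Outcome = -2·Clearance + 3·Toxicity + 2  [with Clearance=-2, Toxicity=6]  = 24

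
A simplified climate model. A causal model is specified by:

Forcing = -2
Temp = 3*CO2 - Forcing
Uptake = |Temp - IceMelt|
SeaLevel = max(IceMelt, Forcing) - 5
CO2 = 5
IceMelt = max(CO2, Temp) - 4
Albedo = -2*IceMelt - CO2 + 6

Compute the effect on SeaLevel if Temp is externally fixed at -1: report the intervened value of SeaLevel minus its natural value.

The intervention breaks the incoming arrows to Temp: Temp = 3*CO2 - Forcing no longer applies, and Temp = -1.
IceMelt = max(CO2, Temp) - 4  [with CO2=5, Temp=-1]  = 1
SeaLevel = max(IceMelt, Forcing) - 5  [with IceMelt=1, Forcing=-2]  = -4
Without intervention: Temp = 3*CO2 - Forcing  [with CO2=5, Forcing=-2]  = 17; IceMelt = max(CO2, Temp) - 4  [with CO2=5, Temp=17]  = 13; SeaLevel = max(IceMelt, Forcing) - 5  [with IceMelt=13, Forcing=-2]  = 8.
Change = -4 − 8 = -12.

-12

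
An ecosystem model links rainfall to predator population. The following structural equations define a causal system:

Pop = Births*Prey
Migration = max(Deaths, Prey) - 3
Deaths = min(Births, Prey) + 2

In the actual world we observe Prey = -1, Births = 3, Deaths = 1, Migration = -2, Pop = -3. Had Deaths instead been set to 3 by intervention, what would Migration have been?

The intervention breaks the incoming arrows to Deaths: Deaths = min(Births, Prey) + 2 no longer applies, and Deaths = 3.
Migration = max(Deaths, Prey) - 3  [with Deaths=3, Prey=-1]  = 0

0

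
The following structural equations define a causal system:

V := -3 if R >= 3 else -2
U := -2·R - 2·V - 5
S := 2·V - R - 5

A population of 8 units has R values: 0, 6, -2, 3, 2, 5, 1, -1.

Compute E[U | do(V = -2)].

-4.5

Every unit gets V=-2 under the intervention. U values become -1, -13, 3, -7, -5, -11, -3, 1; E[U|do(V=-2)] = -4.5.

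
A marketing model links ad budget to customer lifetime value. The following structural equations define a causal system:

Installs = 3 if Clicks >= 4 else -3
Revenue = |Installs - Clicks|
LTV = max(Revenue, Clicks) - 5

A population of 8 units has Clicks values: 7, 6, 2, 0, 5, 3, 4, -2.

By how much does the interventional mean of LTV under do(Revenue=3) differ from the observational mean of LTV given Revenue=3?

do(Revenue=3) breaks Revenue's dependence on Clicks. With Revenue=3 fixed, LTV across the units is 2, 1, -2, -2, 0, -2, -1, -2, mean -0.75.
Conditioning on Revenue=3 selects the 2 unit(s) with Clicks ∈ {6, 0}. Their LTV values: 1, -2. Mean = -0.5.
Difference = -0.75 − (-0.5) = -0.25.

-0.25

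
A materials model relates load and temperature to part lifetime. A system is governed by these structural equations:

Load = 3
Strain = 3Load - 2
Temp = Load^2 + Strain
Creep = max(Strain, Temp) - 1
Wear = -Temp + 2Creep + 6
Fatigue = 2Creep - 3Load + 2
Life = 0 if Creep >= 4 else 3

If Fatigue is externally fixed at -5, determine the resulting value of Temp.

do(Fatigue=-5) replaces the equation Fatigue = 2Creep - 3Load + 2 with the constant Fatigue = -5.
Temp is not downstream of the intervention, so its value is determined by the original equations.
Strain = 3Load - 2  [with Load=3]  = 7
Temp = Load^2 + Strain  [with Load=3, Strain=7]  = 16

16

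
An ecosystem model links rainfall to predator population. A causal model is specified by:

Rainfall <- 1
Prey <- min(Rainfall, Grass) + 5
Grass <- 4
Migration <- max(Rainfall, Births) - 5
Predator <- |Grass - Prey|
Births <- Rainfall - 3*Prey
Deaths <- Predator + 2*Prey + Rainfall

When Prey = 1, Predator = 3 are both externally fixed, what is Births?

Setting Prey = 1, Predator = 3 by intervention discards those variables' equations.
Births = Rainfall - 3*Prey  [with Rainfall=1, Prey=1]  = -2

-2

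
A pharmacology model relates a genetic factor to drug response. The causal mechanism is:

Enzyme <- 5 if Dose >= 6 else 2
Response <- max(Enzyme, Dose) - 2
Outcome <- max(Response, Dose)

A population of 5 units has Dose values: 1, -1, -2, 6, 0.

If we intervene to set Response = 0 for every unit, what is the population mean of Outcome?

do(Response=0) breaks Response's dependence on Dose. With Response=0 fixed, Outcome across the units is 1, 0, 0, 6, 0, mean 1.4.

1.4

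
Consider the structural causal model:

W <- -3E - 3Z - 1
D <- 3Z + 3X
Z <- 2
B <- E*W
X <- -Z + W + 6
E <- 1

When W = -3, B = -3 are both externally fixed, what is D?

Setting W = -3, B = -3 by intervention discards those variables' equations.
X = -Z + W + 6  [with Z=2, W=-3]  = 1
D = 3Z + 3X  [with Z=2, X=1]  = 9

9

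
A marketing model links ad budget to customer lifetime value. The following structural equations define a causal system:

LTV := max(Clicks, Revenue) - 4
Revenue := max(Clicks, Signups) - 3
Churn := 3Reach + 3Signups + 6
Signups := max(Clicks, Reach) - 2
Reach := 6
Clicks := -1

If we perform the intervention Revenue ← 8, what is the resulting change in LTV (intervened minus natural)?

The intervention breaks the incoming arrows to Revenue: Revenue := max(Clicks, Signups) - 3 no longer applies, and Revenue = 8.
LTV = max(Clicks, Revenue) - 4  [with Clicks=-1, Revenue=8]  = 4
Without intervention: Signups = max(Clicks, Reach) - 2  [with Clicks=-1, Reach=6]  = 4; Revenue = max(Clicks, Signups) - 3  [with Clicks=-1, Signups=4]  = 1; LTV = max(Clicks, Revenue) - 4  [with Clicks=-1, Revenue=1]  = -3.
Change = 4 − (-3) = 7.

7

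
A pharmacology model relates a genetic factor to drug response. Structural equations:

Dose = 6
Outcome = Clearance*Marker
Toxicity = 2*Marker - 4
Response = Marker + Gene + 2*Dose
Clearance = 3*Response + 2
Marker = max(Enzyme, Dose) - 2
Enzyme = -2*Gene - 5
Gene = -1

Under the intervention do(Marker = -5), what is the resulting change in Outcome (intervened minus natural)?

do(Marker=-5) replaces the equation Marker = max(Enzyme, Dose) - 2 with the constant Marker = -5.
Response = Marker + Gene + 2*Dose  [with Marker=-5, Gene=-1, Dose=6]  = 6
Clearance = 3*Response + 2  [with Response=6]  = 20
Outcome = Clearance*Marker  [with Clearance=20, Marker=-5]  = -100
Without intervention: Enzyme = -2*Gene - 5  [with Gene=-1]  = -3; Marker = max(Enzyme, Dose) - 2  [with Enzyme=-3, Dose=6]  = 4; Response = Marker + Gene + 2*Dose  [with Marker=4, Gene=-1, Dose=6]  = 15; Clearance = 3*Response + 2  [with Response=15]  = 47; Outcome = Clearance*Marker  [with Clearance=47, Marker=4]  = 188.
Change = -100 − 188 = -288.

-288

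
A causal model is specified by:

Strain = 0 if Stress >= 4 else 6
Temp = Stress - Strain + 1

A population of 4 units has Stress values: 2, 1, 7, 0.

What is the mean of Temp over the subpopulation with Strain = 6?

Conditioning on Strain=6 selects the 3 unit(s) with Stress ∈ {2, 1, 0}. Their Temp values: -3, -4, -5. Mean = -4.

-4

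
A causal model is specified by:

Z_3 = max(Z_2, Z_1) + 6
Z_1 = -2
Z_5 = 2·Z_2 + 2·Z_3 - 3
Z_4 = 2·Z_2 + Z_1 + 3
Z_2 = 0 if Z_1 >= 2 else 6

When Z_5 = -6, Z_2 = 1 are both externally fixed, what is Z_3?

7

Setting Z_5 = -6, Z_2 = 1 by intervention discards those variables' equations.
Z_3 = max(Z_2, Z_1) + 6  [with Z_2=1, Z_1=-2]  = 7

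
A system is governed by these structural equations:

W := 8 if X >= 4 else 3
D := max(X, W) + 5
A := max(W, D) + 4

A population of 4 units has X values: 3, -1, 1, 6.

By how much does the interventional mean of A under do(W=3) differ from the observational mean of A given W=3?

0.75

The intervention sets W=3 in all 4 units regardless of X. Recomputing A per unit gives 12, 12, 12, 15; average 12.75.
Observing W=3 restricts to units where W's equation naturally yields 3: X ∈ {3, -1, 1}. In that subpopulation A = 12, 12, 12, mean 12.
Difference = 12.75 − 12 = 0.75.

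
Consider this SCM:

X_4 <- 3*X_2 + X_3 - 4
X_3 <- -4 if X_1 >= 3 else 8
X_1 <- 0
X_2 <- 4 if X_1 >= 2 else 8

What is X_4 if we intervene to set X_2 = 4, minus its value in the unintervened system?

Under do(X_2=4), the mechanism X_2 <- 4 if X_1 >= 2 else 8 is discarded; X_2 is fixed at 4.
X_3 = -4 if X_1 >= 3 else 8  [with X_1=0]  = 8
X_4 = 3*X_2 + X_3 - 4  [with X_2=4, X_3=8]  = 16
Without intervention: X_2 = 4 if X_1 >= 2 else 8  [with X_1=0]  = 8; X_3 = -4 if X_1 >= 3 else 8  [with X_1=0]  = 8; X_4 = 3*X_2 + X_3 - 4  [with X_2=8, X_3=8]  = 28.
Change = 16 − 28 = -12.

-12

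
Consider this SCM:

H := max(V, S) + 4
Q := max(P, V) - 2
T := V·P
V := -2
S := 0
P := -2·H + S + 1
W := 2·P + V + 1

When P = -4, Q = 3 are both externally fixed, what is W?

The joint intervention fixes P = -4, Q = 3, removing each variable's own equation.
W = 2·P + V + 1  [with P=-4, V=-2]  = -9

-9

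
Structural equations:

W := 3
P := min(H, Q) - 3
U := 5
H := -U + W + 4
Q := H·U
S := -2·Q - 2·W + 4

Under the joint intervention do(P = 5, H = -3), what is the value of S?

The joint intervention fixes P = 5, H = -3, removing each variable's own equation.
Q = H·U  [with H=-3, U=5]  = -15
S = -2·Q - 2·W + 4  [with Q=-15, W=3]  = 28

28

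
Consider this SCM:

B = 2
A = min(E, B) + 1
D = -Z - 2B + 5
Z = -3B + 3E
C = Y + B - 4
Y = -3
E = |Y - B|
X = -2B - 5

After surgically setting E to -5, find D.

22

The intervention breaks the incoming arrows to E: E = |Y - B| no longer applies, and E = -5.
Z = -3B + 3E  [with B=2, E=-5]  = -21
D = -Z - 2B + 5  [with Z=-21, B=2]  = 22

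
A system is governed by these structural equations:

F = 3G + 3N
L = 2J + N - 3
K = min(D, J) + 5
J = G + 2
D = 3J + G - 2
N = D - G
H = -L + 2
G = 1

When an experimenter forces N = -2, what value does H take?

1

do(N=-2) replaces the equation N = D - G with the constant N = -2.
J = G + 2  [with G=1]  = 3
L = 2J + N - 3  [with J=3, N=-2]  = 1
H = -L + 2  [with L=1]  = 1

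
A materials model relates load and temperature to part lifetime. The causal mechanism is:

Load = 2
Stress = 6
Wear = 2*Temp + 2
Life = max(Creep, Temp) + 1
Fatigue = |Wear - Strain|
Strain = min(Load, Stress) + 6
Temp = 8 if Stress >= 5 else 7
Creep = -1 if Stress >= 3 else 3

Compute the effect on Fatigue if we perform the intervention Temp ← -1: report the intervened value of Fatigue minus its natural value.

The intervention breaks the incoming arrows to Temp: Temp = 8 if Stress >= 5 else 7 no longer applies, and Temp = -1.
Strain = min(Load, Stress) + 6  [with Load=2, Stress=6]  = 8
Wear = 2*Temp + 2  [with Temp=-1]  = 0
Fatigue = |Wear - Strain|  [with Wear=0, Strain=8]  = 8
Without intervention: Strain = min(Load, Stress) + 6  [with Load=2, Stress=6]  = 8; Temp = 8 if Stress >= 5 else 7  [with Stress=6]  = 8; Wear = 2*Temp + 2  [with Temp=8]  = 18; Fatigue = |Wear - Strain|  [with Wear=18, Strain=8]  = 10.
Change = 8 − 10 = -2.

-2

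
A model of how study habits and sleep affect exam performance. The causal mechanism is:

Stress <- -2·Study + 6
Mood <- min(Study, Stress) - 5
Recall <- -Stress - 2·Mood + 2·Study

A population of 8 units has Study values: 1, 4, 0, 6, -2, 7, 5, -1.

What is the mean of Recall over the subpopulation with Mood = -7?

12

Observing Mood=-7 restricts to units where Mood's equation naturally yields -7: Study ∈ {4, -2}. In that subpopulation Recall = 24, 0, mean 12.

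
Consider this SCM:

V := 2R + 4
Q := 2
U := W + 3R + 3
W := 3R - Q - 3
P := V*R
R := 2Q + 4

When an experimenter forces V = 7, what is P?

56

The intervention breaks the incoming arrows to V: V := 2R + 4 no longer applies, and V = 7.
R = 2Q + 4  [with Q=2]  = 8
P = V*R  [with V=7, R=8]  = 56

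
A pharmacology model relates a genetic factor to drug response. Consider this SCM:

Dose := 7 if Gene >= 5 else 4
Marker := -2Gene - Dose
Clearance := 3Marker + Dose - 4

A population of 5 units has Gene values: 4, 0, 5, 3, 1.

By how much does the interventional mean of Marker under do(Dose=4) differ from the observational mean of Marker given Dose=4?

do(Dose=4) breaks Dose's dependence on Gene. With Dose=4 fixed, Marker across the units is -12, -4, -14, -10, -6, mean -9.2.
E[Marker|Dose=4] averages over only the 4 units with Dose=4 (Gene = 4, 0, 3, 1): Marker = -12, -4, -10, -6, mean -8.
Difference = -9.2 − (-8) = -1.2.

-1.2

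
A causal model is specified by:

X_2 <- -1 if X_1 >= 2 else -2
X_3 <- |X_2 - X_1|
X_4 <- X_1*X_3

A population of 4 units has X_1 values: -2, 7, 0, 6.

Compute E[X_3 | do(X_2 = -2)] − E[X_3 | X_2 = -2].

3.75

Every unit gets X_2=-2 under the intervention. X_3 values become 0, 9, 2, 8; E[X_3|do(X_2=-2)] = 4.75.
Observing X_2=-2 restricts to units where X_2's equation naturally yields -2: X_1 ∈ {-2, 0}. In that subpopulation X_3 = 0, 2, mean 1.
Difference = 4.75 − 1 = 3.75.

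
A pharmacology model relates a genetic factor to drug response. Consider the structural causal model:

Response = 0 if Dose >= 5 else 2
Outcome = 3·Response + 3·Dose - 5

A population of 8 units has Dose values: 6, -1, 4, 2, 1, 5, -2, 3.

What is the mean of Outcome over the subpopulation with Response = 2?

4.5

Conditioning on Response=2 selects the 6 unit(s) with Dose ∈ {-1, 4, 2, 1, -2, 3}. Their Outcome values: -2, 13, 7, 4, -5, 10. Mean = 4.5.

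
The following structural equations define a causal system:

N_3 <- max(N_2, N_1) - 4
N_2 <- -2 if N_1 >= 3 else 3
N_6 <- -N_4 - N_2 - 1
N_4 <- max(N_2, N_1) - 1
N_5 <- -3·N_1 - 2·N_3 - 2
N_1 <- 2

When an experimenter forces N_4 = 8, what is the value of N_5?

-6

Intervening sets N_4 = 8 and removes its equation (N_4 <- max(N_2, N_1) - 1).
No directed path runs from N_4 to N_5, so N_5 keeps its natural value.
N_2 = -2 if N_1 >= 3 else 3  [with N_1=2]  = 3
N_3 = max(N_2, N_1) - 4  [with N_2=3, N_1=2]  = -1
N_5 = -3·N_1 - 2·N_3 - 2  [with N_1=2, N_3=-1]  = -6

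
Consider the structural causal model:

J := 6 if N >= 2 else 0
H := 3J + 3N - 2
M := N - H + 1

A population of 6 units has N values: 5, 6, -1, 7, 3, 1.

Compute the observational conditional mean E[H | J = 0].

-2

Conditioning on J=0 selects the 2 unit(s) with N ∈ {-1, 1}. Their H values: -5, 1. Mean = -2.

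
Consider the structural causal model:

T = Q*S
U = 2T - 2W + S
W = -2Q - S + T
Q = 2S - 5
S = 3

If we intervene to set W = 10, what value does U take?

Intervening sets W = 10 and removes its equation (W = -2Q - S + T).
Q = 2S - 5  [with S=3]  = 1
T = Q*S  [with Q=1, S=3]  = 3
U = 2T - 2W + S  [with T=3, W=10, S=3]  = -11

-11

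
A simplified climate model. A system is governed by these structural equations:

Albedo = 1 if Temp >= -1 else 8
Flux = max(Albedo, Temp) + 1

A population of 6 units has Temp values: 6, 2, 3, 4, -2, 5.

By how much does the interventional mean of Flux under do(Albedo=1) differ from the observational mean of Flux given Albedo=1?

-0.5

The intervention sets Albedo=1 in all 6 units regardless of Temp. Recomputing Flux per unit gives 7, 3, 4, 5, 2, 6; average 4.5.
Conditioning on Albedo=1 selects the 5 unit(s) with Temp ∈ {6, 2, 3, 4, 5}. Their Flux values: 7, 3, 4, 5, 6. Mean = 5.
Difference = 4.5 − 5 = -0.5.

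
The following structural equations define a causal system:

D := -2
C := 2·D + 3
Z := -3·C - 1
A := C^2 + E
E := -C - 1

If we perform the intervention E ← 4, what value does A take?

Intervening sets E = 4 and removes its equation (E := -C - 1).
C = 2·D + 3  [with D=-2]  = -1
A = C^2 + E  [with C=-1, E=4]  = 5

5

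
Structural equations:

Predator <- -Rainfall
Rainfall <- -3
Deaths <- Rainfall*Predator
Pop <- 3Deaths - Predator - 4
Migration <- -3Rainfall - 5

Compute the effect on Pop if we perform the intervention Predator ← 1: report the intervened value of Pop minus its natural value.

20

do(Predator=1) replaces the equation Predator <- -Rainfall with the constant Predator = 1.
Deaths = Rainfall*Predator  [with Rainfall=-3, Predator=1]  = -3
Pop = 3Deaths - Predator - 4  [with Deaths=-3, Predator=1]  = -14
Without intervention: Predator = -Rainfall  [with Rainfall=-3]  = 3; Deaths = Rainfall*Predator  [with Rainfall=-3, Predator=3]  = -9; Pop = 3Deaths - Predator - 4  [with Deaths=-9, Predator=3]  = -34.
Change = -14 − (-34) = 20.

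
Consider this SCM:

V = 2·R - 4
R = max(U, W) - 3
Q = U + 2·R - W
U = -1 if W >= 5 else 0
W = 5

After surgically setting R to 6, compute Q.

The intervention breaks the incoming arrows to R: R = max(U, W) - 3 no longer applies, and R = 6.
U = -1 if W >= 5 else 0  [with W=5]  = -1
Q = U + 2·R - W  [with U=-1, R=6, W=5]  = 6

6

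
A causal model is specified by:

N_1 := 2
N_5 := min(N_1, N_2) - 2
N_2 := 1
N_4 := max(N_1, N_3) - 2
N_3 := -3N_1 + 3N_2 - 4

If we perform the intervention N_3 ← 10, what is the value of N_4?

The intervention breaks the incoming arrows to N_3: N_3 := -3N_1 + 3N_2 - 4 no longer applies, and N_3 = 10.
N_4 = max(N_1, N_3) - 2  [with N_1=2, N_3=10]  = 8

8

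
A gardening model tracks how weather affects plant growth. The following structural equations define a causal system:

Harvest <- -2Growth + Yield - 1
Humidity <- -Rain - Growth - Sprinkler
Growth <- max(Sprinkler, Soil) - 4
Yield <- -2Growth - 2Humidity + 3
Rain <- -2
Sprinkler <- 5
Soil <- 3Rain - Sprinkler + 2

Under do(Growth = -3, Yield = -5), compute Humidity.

Setting Growth = -3, Yield = -5 by intervention discards those variables' equations.
Humidity = -Rain - Growth - Sprinkler  [with Rain=-2, Growth=-3, Sprinkler=5]  = 0

0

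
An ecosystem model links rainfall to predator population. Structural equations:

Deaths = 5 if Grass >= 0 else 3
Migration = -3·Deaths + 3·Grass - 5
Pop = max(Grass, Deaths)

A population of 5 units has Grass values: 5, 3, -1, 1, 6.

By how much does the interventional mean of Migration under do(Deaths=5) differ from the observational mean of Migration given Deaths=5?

do(Deaths=5) breaks Deaths's dependence on Grass. With Deaths=5 fixed, Migration across the units is -5, -11, -23, -17, -2, mean -11.6.
Conditioning on Deaths=5 selects the 4 unit(s) with Grass ∈ {5, 3, 1, 6}. Their Migration values: -5, -11, -17, -2. Mean = -8.75.
Difference = -11.6 − (-8.75) = -2.85.

-2.85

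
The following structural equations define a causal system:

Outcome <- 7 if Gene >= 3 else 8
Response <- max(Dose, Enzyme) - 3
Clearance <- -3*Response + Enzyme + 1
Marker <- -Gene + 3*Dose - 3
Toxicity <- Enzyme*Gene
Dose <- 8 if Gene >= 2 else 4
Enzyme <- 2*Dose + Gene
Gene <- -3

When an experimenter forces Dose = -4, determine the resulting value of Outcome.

8

do(Dose=-4) replaces the equation Dose <- 8 if Gene >= 2 else 4 with the constant Dose = -4.
Since Outcome is not a descendant of the intervened variable, it is unaffected.
Outcome = 7 if Gene >= 3 else 8  [with Gene=-3]  = 8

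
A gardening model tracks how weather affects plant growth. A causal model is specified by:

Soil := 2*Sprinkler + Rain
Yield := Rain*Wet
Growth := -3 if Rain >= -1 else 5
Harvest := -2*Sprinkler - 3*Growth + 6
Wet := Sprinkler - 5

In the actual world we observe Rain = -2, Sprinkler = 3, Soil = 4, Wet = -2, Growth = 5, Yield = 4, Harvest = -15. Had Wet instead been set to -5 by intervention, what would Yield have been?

10

Under do(Wet=-5), the mechanism Wet := Sprinkler - 5 is discarded; Wet is fixed at -5.
Yield = Rain*Wet  [with Rain=-2, Wet=-5]  = 10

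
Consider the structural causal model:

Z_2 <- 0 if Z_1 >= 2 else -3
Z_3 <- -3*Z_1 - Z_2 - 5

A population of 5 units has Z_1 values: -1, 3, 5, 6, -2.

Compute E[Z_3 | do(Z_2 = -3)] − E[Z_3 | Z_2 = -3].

Every unit gets Z_2=-3 under the intervention. Z_3 values become 1, -11, -17, -20, 4; E[Z_3|do(Z_2=-3)] = -8.6.
Observing Z_2=-3 restricts to units where Z_2's equation naturally yields -3: Z_1 ∈ {-1, -2}. In that subpopulation Z_3 = 1, 4, mean 2.5.
Difference = -8.6 − 2.5 = -11.1.

-11.1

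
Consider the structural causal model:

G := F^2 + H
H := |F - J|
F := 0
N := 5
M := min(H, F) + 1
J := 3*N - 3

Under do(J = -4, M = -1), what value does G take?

The joint intervention fixes J = -4, M = -1, removing each variable's own equation.
H = |F - J|  [with F=0, J=-4]  = 4
G = F^2 + H  [with F=0, H=4]  = 4

4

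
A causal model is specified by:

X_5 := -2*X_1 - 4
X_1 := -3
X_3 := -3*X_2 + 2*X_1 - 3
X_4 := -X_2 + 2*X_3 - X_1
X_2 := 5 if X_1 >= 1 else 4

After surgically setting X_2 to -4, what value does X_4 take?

Under do(X_2=-4), the mechanism X_2 := 5 if X_1 >= 1 else 4 is discarded; X_2 is fixed at -4.
X_3 = -3*X_2 + 2*X_1 - 3  [with X_2=-4, X_1=-3]  = 3
X_4 = -X_2 + 2*X_3 - X_1  [with X_2=-4, X_3=3, X_1=-3]  = 13

13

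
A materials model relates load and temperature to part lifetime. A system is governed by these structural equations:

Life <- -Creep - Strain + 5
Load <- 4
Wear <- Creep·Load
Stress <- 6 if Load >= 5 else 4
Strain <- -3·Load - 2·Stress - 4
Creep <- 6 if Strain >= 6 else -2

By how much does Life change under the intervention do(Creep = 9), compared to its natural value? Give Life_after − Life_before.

-11

Under do(Creep=9), the mechanism Creep <- 6 if Strain >= 6 else -2 is discarded; Creep is fixed at 9.
Stress = 6 if Load >= 5 else 4  [with Load=4]  = 4
Strain = -3·Load - 2·Stress - 4  [with Load=4, Stress=4]  = -24
Life = -Creep - Strain + 5  [with Creep=9, Strain=-24]  = 20
Without intervention: Stress = 6 if Load >= 5 else 4  [with Load=4]  = 4; Strain = -3·Load - 2·Stress - 4  [with Load=4, Stress=4]  = -24; Creep = 6 if Strain >= 6 else -2  [with Strain=-24]  = -2; Life = -Creep - Strain + 5  [with Creep=-2, Strain=-24]  = 31.
Change = 20 − 31 = -11.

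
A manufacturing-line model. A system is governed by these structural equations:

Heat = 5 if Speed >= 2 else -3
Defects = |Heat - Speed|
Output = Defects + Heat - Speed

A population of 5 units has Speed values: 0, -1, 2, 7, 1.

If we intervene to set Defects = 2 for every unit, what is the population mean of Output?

The intervention sets Defects=2 in all 5 units regardless of Speed. Recomputing Output per unit gives -1, 0, 5, 0, -2; average 0.4.

0.4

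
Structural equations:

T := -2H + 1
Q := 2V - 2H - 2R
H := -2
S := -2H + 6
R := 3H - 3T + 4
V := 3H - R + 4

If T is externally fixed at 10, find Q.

128

do(T=10) replaces the equation T := -2H + 1 with the constant T = 10.
R = 3H - 3T + 4  [with H=-2, T=10]  = -32
V = 3H - R + 4  [with H=-2, R=-32]  = 30
Q = 2V - 2H - 2R  [with V=30, H=-2, R=-32]  = 128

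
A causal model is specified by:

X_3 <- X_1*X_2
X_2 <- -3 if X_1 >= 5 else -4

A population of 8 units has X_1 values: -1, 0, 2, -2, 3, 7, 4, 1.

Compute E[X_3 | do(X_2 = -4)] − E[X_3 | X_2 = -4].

-3

Every unit gets X_2=-4 under the intervention. X_3 values become 4, 0, -8, 8, -12, -28, -16, -4; E[X_3|do(X_2=-4)] = -7.
Conditioning on X_2=-4 selects the 7 unit(s) with X_1 ∈ {-1, 0, 2, -2, 3, 4, 1}. Their X_3 values: 4, 0, -8, 8, -12, -16, -4. Mean = -4.
Difference = -7 − (-4) = -3.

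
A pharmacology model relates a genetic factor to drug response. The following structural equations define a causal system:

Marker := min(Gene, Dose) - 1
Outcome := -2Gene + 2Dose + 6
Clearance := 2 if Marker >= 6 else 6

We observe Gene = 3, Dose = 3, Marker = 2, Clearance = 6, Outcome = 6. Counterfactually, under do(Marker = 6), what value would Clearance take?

2

The intervention breaks the incoming arrows to Marker: Marker := min(Gene, Dose) - 1 no longer applies, and Marker = 6.
Clearance = 2 if Marker >= 6 else 6  [with Marker=6]  = 2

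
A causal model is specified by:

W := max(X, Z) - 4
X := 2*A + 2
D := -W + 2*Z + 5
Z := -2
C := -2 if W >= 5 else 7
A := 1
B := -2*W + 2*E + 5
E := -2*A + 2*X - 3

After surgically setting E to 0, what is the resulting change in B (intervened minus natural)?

-6

do(E=0) replaces the equation E := -2*A + 2*X - 3 with the constant E = 0.
X = 2*A + 2  [with A=1]  = 4
W = max(X, Z) - 4  [with X=4, Z=-2]  = 0
B = -2*W + 2*E + 5  [with W=0, E=0]  = 5
Without intervention: X = 2*A + 2  [with A=1]  = 4; W = max(X, Z) - 4  [with X=4, Z=-2]  = 0; E = -2*A + 2*X - 3  [with A=1, X=4]  = 3; B = -2*W + 2*E + 5  [with W=0, E=3]  = 11.
Change = 5 − 11 = -6.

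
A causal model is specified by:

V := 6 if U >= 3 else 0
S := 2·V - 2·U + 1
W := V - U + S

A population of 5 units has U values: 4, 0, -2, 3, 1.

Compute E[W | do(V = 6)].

The intervention sets V=6 in all 5 units regardless of U. Recomputing W per unit gives 7, 19, 25, 10, 16; average 15.4.

15.4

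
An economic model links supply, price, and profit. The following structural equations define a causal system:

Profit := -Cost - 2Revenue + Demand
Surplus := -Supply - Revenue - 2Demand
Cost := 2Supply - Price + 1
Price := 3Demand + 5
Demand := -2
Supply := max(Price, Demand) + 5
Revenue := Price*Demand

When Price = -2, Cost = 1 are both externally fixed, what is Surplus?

-3

Setting Price = -2, Cost = 1 by intervention discards those variables' equations.
Supply = max(Price, Demand) + 5  [with Price=-2, Demand=-2]  = 3
Revenue = Price*Demand  [with Price=-2, Demand=-2]  = 4
Surplus = -Supply - Revenue - 2Demand  [with Supply=3, Revenue=4, Demand=-2]  = -3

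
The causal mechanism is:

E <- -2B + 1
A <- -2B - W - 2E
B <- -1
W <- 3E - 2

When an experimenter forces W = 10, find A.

The intervention breaks the incoming arrows to W: W <- 3E - 2 no longer applies, and W = 10.
E = -2B + 1  [with B=-1]  = 3
A = -2B - W - 2E  [with B=-1, W=10, E=3]  = -14

-14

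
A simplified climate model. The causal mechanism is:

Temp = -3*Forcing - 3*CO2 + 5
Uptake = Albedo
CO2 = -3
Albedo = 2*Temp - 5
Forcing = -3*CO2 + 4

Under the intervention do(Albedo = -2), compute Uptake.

-2

Intervening sets Albedo = -2 and removes its equation (Albedo = 2*Temp - 5).
Uptake = Albedo  [with Albedo=-2]  = -2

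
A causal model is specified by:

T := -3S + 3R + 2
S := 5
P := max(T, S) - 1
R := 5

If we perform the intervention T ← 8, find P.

The intervention breaks the incoming arrows to T: T := -3S + 3R + 2 no longer applies, and T = 8.
P = max(T, S) - 1  [with T=8, S=5]  = 7

7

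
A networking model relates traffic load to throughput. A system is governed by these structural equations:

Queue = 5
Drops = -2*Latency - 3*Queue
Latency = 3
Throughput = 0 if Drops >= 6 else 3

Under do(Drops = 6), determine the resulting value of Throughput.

0

The intervention breaks the incoming arrows to Drops: Drops = -2*Latency - 3*Queue no longer applies, and Drops = 6.
Throughput = 0 if Drops >= 6 else 3  [with Drops=6]  = 0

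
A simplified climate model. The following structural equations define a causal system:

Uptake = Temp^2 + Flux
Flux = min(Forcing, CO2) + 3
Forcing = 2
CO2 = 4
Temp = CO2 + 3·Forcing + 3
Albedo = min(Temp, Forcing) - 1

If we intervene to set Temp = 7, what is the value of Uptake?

The intervention breaks the incoming arrows to Temp: Temp = CO2 + 3·Forcing + 3 no longer applies, and Temp = 7.
Flux = min(Forcing, CO2) + 3  [with Forcing=2, CO2=4]  = 5
Uptake = Temp^2 + Flux  [with Temp=7, Flux=5]  = 54

54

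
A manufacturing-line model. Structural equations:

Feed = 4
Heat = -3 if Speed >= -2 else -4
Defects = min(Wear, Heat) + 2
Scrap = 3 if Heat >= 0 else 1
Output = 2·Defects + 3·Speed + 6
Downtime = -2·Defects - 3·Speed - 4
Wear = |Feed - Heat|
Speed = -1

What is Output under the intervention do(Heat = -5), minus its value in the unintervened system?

-4

The intervention breaks the incoming arrows to Heat: Heat = -3 if Speed >= -2 else -4 no longer applies, and Heat = -5.
Wear = |Feed - Heat|  [with Feed=4, Heat=-5]  = 9
Defects = min(Wear, Heat) + 2  [with Wear=9, Heat=-5]  = -3
Output = 2·Defects + 3·Speed + 6  [with Defects=-3, Speed=-1]  = -3
Without intervention: Heat = -3 if Speed >= -2 else -4  [with Speed=-1]  = -3; Wear = |Feed - Heat|  [with Feed=4, Heat=-3]  = 7; Defects = min(Wear, Heat) + 2  [with Wear=7, Heat=-3]  = -1; Output = 2·Defects + 3·Speed + 6  [with Defects=-1, Speed=-1]  = 1.
Change = -3 − 1 = -4.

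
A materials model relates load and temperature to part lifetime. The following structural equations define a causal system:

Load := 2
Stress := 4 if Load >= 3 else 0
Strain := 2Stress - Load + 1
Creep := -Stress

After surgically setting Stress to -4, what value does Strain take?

The intervention breaks the incoming arrows to Stress: Stress := 4 if Load >= 3 else 0 no longer applies, and Stress = -4.
Strain = 2Stress - Load + 1  [with Stress=-4, Load=2]  = -9

-9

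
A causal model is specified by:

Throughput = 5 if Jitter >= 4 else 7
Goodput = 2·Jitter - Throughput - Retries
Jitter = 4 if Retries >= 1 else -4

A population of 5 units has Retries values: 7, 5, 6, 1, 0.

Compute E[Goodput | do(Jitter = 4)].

-0.8

The intervention sets Jitter=4 in all 5 units regardless of Retries. Recomputing Goodput per unit gives -4, -2, -3, 2, 3; average -0.8.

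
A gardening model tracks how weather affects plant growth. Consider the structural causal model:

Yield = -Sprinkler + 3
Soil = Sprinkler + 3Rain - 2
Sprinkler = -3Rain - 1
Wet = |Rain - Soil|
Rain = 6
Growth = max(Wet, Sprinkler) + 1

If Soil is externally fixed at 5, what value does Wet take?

1

The intervention breaks the incoming arrows to Soil: Soil = Sprinkler + 3Rain - 2 no longer applies, and Soil = 5.
Wet = |Rain - Soil|  [with Rain=6, Soil=5]  = 1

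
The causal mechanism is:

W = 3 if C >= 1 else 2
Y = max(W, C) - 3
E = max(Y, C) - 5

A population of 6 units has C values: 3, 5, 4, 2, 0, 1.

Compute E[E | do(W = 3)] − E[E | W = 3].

Every unit gets W=3 under the intervention. E values become -2, 0, -1, -3, -5, -4; E[E|do(W=3)] = -2.5.
Observing W=3 restricts to units where W's equation naturally yields 3: C ∈ {3, 5, 4, 2, 1}. In that subpopulation E = -2, 0, -1, -3, -4, mean -2.
Difference = -2.5 − (-2) = -0.5.

-0.5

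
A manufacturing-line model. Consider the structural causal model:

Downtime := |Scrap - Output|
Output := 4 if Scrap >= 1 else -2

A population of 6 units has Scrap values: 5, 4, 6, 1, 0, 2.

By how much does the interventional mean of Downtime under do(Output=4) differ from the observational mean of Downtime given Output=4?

0.4

The intervention sets Output=4 in all 6 units regardless of Scrap. Recomputing Downtime per unit gives 1, 0, 2, 3, 4, 2; average 2.
Observing Output=4 restricts to units where Output's equation naturally yields 4: Scrap ∈ {5, 4, 6, 1, 2}. In that subpopulation Downtime = 1, 0, 2, 3, 2, mean 1.6.
Difference = 2 − 1.6 = 0.4.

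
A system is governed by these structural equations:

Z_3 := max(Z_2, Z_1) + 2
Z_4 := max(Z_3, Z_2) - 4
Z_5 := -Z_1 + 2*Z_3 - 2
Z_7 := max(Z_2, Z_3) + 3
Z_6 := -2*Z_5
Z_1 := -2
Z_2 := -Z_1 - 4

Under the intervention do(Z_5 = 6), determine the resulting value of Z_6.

-12

The intervention breaks the incoming arrows to Z_5: Z_5 := -Z_1 + 2*Z_3 - 2 no longer applies, and Z_5 = 6.
Z_6 = -2*Z_5  [with Z_5=6]  = -12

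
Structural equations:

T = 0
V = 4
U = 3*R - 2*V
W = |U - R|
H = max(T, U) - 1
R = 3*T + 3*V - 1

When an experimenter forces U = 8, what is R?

Under do(U=8), the mechanism U = 3*R - 2*V is discarded; U is fixed at 8.
Since R is not a descendant of the intervened variable, it is unaffected.
R = 3*T + 3*V - 1  [with T=0, V=4]  = 11

11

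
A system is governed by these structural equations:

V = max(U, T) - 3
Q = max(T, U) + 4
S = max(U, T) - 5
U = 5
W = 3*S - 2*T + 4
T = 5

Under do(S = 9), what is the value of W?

Intervening sets S = 9 and removes its equation (S = max(U, T) - 5).
W = 3*S - 2*T + 4  [with S=9, T=5]  = 21

21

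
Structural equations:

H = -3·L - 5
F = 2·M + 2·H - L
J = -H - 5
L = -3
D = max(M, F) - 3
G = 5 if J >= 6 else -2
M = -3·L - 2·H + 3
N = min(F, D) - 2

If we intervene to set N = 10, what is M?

Intervening sets N = 10 and removes its equation (N = min(F, D) - 2).
M is not downstream of the intervention, so its value is determined by the original equations.
H = -3·L - 5  [with L=-3]  = 4
M = -3·L - 2·H + 3  [with L=-3, H=4]  = 4

4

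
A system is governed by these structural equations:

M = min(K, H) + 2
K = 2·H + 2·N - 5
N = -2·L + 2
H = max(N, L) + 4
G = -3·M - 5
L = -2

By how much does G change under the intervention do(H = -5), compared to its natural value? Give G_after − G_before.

The intervention breaks the incoming arrows to H: H = max(N, L) + 4 no longer applies, and H = -5.
N = -2·L + 2  [with L=-2]  = 6
K = 2·H + 2·N - 5  [with H=-5, N=6]  = -3
M = min(K, H) + 2  [with K=-3, H=-5]  = -3
G = -3·M - 5  [with M=-3]  = 4
Without intervention: N = -2·L + 2  [with L=-2]  = 6; H = max(N, L) + 4  [with N=6, L=-2]  = 10; K = 2·H + 2·N - 5  [with H=10, N=6]  = 27; M = min(K, H) + 2  [with K=27, H=10]  = 12; G = -3·M - 5  [with M=12]  = -41.
Change = 4 − (-41) = 45.

45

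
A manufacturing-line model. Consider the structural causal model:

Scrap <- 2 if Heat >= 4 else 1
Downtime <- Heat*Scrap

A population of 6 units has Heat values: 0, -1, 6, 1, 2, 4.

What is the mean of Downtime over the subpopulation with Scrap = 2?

E[Downtime|Scrap=2] averages over only the 2 units with Scrap=2 (Heat = 6, 4): Downtime = 12, 8, mean 10.

10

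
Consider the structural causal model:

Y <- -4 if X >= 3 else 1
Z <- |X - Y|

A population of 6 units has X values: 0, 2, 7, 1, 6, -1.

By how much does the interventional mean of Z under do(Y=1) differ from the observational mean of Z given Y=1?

The intervention sets Y=1 in all 6 units regardless of X. Recomputing Z per unit gives 1, 1, 6, 0, 5, 2; average 2.5.
Observing Y=1 restricts to units where Y's equation naturally yields 1: X ∈ {0, 2, 1, -1}. In that subpopulation Z = 1, 1, 0, 2, mean 1.
Difference = 2.5 − 1 = 1.5.

1.5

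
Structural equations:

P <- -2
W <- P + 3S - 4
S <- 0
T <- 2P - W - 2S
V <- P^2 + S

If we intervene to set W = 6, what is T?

Intervening sets W = 6 and removes its equation (W <- P + 3S - 4).
T = 2P - W - 2S  [with P=-2, W=6, S=0]  = -10

-10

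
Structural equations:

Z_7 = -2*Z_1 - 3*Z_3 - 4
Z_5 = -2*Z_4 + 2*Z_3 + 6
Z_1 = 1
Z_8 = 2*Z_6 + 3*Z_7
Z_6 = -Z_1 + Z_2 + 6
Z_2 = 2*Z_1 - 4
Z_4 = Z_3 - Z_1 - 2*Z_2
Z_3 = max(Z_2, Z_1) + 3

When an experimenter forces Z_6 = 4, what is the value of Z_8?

Intervening sets Z_6 = 4 and removes its equation (Z_6 = -Z_1 + Z_2 + 6).
Z_2 = 2*Z_1 - 4  [with Z_1=1]  = -2
Z_3 = max(Z_2, Z_1) + 3  [with Z_2=-2, Z_1=1]  = 4
Z_7 = -2*Z_1 - 3*Z_3 - 4  [with Z_1=1, Z_3=4]  = -18
Z_8 = 2*Z_6 + 3*Z_7  [with Z_6=4, Z_7=-18]  = -46

-46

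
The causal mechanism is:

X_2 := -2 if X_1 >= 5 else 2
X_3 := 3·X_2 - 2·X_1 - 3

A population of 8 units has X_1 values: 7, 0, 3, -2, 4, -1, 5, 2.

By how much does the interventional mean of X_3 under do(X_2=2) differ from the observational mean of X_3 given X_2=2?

-2.5

Under do(X_2=2), X_2's equation is replaced by X_2=2 for every unit. Per-unit X_3: -11, 3, -3, 7, -5, 5, -7, -1. Mean = -1.5.
Observing X_2=2 restricts to units where X_2's equation naturally yields 2: X_1 ∈ {0, 3, -2, 4, -1, 2}. In that subpopulation X_3 = 3, -3, 7, -5, 5, -1, mean 1.
Difference = -1.5 − 1 = -2.5.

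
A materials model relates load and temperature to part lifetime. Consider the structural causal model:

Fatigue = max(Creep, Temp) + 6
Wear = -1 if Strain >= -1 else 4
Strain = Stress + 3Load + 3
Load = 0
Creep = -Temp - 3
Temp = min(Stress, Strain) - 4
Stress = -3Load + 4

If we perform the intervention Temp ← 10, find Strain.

Under do(Temp=10), the mechanism Temp = min(Stress, Strain) - 4 is discarded; Temp is fixed at 10.
Since Strain is not a descendant of the intervened variable, it is unaffected.
Stress = -3Load + 4  [with Load=0]  = 4
Strain = Stress + 3Load + 3  [with Stress=4, Load=0]  = 7

7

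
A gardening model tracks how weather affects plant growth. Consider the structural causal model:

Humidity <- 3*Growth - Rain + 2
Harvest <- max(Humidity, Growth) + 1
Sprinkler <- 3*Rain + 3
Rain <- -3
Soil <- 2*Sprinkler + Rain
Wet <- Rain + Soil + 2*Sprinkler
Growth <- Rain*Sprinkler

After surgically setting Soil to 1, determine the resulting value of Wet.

-14

The intervention breaks the incoming arrows to Soil: Soil <- 2*Sprinkler + Rain no longer applies, and Soil = 1.
Sprinkler = 3*Rain + 3  [with Rain=-3]  = -6
Wet = Rain + Soil + 2*Sprinkler  [with Rain=-3, Soil=1, Sprinkler=-6]  = -14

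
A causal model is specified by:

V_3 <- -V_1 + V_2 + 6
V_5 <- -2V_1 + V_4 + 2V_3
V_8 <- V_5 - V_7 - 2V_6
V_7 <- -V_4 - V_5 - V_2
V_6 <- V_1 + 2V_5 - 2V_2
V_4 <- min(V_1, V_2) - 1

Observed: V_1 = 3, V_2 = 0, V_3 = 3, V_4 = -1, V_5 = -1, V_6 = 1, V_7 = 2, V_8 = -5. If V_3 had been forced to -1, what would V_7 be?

The intervention breaks the incoming arrows to V_3: V_3 <- -V_1 + V_2 + 6 no longer applies, and V_3 = -1.
V_4 = min(V_1, V_2) - 1  [with V_1=3, V_2=0]  = -1
V_5 = -2V_1 + V_4 + 2V_3  [with V_1=3, V_4=-1, V_3=-1]  = -9
V_7 = -V_4 - V_5 - V_2  [with V_4=-1, V_5=-9, V_2=0]  = 10

10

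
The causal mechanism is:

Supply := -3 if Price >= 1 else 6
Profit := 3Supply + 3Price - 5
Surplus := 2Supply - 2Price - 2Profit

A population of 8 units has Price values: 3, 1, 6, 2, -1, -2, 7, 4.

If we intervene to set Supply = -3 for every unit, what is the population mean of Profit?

-6.5

do(Supply=-3) breaks Supply's dependence on Price. With Supply=-3 fixed, Profit across the units is -5, -11, 4, -8, -17, -20, 7, -2, mean -6.5.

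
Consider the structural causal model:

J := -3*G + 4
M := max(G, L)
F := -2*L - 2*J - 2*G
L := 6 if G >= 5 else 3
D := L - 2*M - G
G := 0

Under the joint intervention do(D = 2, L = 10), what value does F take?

The joint intervention fixes D = 2, L = 10, removing each variable's own equation.
J = -3*G + 4  [with G=0]  = 4
F = -2*L - 2*J - 2*G  [with L=10, J=4, G=0]  = -28

-28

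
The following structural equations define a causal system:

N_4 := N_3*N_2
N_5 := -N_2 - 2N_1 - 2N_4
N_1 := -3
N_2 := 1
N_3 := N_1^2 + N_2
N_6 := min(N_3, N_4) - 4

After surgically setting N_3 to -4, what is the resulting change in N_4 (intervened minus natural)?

-14

The intervention breaks the incoming arrows to N_3: N_3 := N_1^2 + N_2 no longer applies, and N_3 = -4.
N_4 = N_3*N_2  [with N_3=-4, N_2=1]  = -4
Without intervention: N_3 = N_1^2 + N_2  [with N_1=-3, N_2=1]  = 10; N_4 = N_3*N_2  [with N_3=10, N_2=1]  = 10.
Change = -4 − 10 = -14.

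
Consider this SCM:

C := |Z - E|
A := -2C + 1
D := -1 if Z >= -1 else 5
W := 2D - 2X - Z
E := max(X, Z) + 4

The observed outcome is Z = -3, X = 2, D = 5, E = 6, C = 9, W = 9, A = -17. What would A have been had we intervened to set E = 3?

The intervention breaks the incoming arrows to E: E := max(X, Z) + 4 no longer applies, and E = 3.
C = |Z - E|  [with Z=-3, E=3]  = 6
A = -2C + 1  [with C=6]  = -11

-11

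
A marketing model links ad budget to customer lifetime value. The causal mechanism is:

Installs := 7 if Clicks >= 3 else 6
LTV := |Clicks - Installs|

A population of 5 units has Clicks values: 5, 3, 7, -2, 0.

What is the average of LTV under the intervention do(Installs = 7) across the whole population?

Every unit gets Installs=7 under the intervention. LTV values become 2, 4, 0, 9, 7; E[LTV|do(Installs=7)] = 4.4.

4.4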